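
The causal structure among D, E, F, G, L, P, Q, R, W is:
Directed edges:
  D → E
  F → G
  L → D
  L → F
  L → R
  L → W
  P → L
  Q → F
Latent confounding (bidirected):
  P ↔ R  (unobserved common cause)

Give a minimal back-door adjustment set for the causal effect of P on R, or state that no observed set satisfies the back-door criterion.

desc(P)\{P}={D,E,F,G,L,R,W}; candidates ⊆ {Q}.
P↔R: latent back-door arc(s) into P.
size 0: {}; under {} P still reaches {R} ∋ R.
size 1: {Q}; under {Q} P still reaches {R} ∋ R.
P↔R cannot be blocked by any observed set — no back-door set.

P→R: no observed back-door set.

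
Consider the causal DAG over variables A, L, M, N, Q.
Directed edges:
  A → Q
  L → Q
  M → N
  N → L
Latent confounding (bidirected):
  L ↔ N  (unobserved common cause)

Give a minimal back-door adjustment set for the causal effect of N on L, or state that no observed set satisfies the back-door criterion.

desc(N)\{N}={L,Q}; candidates ⊆ {A,M}.
N↔L: latent back-door arc(s) into N.
size 0: {}; under {} N still reaches {L,M,Q} ∋ L.
size 1: {A}, {M}; under {A} N still reaches {L,M,Q} ∋ L.
size 2: {A,M}; under {A,M} N still reaches {L,Q} ∋ L.
N↔L cannot be blocked by any observed set — no back-door set.

N→L: no observed back-door set.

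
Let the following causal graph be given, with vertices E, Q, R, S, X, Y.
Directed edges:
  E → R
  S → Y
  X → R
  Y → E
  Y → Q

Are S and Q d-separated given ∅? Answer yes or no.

Bayes-Ball from S | ∅ reaches {E,Q,R,Y}.
Q ∈ reach(S|∅) ⇒ S ⊥̸ Q | ∅.

No — S and Q are d-connected given ∅.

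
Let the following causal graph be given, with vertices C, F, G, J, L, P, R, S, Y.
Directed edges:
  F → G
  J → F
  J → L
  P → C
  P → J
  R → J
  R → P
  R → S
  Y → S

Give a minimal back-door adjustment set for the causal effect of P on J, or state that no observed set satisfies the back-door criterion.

desc(P)\{P}={C,F,G,J,L}; candidates ⊆ {R,S,Y}.
size 0: {}; under {} P still reaches {F,G,J,L,R,S} ∋ J.
{R}: P⊥J given {R} in G with P→· removed — back-door holds.

P→J: minimal back-door set {R}.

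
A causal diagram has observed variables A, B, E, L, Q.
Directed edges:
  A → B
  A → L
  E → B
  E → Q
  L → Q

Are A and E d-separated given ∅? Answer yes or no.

Yes — A ⊥ E | ∅.

Bayes-Ball from A | ∅ reaches {B,L,Q}.
E ∉ reach(A|∅) ⇒ A ⊥ E | ∅.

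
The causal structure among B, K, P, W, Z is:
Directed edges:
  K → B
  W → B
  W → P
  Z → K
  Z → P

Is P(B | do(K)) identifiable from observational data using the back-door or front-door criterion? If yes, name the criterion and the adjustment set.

desc(K)\{K}={B}; candidates ⊆ {P,W,Z}.
∅: K⊥B given ∅ in G with K→· removed — back-door holds.
P(B|do(K)) = P(B|K) — no adjustment needed.

P(B|do(K)): backdoor, adjust for ∅.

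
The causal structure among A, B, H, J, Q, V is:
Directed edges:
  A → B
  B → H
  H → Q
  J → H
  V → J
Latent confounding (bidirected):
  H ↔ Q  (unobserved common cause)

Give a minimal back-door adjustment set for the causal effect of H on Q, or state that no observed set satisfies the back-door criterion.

H→Q: no observed back-door set.

desc(H)\{H}={Q}; candidates ⊆ {A,B,J,V}.
H↔Q: latent back-door arc(s) into H.
size 0: {}; under {} H still reaches {A,B,J,Q,V} ∋ Q.
size 1: {A}, {B}, {J} …(+1); under {A} H still reaches {B,J,Q,V} ∋ Q.
size 2: {A,B}, {A,J}, {A,V} …(+3); under {A,B} H still reaches {J,Q,V} ∋ Q.
H↔Q cannot be blocked by any observed set — no back-door set.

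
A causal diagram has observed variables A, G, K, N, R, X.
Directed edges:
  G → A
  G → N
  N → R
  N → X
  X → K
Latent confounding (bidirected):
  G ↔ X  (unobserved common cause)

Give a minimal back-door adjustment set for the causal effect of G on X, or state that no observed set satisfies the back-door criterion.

desc(G)\{G}={A,K,N,R,X}; candidates ⊆ {—}.
G↔X: latent back-door arc(s) into G.
size 0: {}; under {} G still reaches {K,X} ∋ X.
G↔X cannot be blocked by any observed set — no back-door set.

G→X: no observed back-door set.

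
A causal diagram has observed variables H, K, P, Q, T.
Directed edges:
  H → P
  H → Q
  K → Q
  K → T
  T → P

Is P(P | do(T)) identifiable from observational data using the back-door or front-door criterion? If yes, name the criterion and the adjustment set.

P(P|do(T)): backdoor, adjust for ∅.

desc(T)\{T}={P}; candidates ⊆ {H,K,Q}.
∅: T⊥P given ∅ in G with T→· removed — back-door holds.
P(P|do(T)) = P(P|T) — no adjustment needed.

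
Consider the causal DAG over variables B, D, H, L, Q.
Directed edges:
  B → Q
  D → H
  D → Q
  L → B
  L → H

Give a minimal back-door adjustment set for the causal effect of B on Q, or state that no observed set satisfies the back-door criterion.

desc(B)\{B}={Q}; candidates ⊆ {D,H,L}.
∅: B⊥Q given ∅ in G with B→· removed — back-door holds.

B→Q: minimal back-door set ∅.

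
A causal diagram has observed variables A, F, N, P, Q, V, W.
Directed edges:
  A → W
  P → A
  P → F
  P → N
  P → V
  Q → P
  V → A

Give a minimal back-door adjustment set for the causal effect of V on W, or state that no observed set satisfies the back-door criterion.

desc(V)\{V}={A,W}; candidates ⊆ {F,N,P,Q}.
size 0: {}; under {} V still reaches {A,F,N,P,Q,W} ∋ W.
{P}: V⊥W given {P} in G with V→· removed — back-door holds.

V→W: minimal back-door set {P}.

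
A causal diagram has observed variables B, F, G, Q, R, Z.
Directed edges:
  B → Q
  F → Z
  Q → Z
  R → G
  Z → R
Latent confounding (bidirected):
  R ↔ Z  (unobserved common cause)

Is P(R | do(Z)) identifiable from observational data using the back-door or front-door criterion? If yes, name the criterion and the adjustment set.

desc(Z)\{Z}={G,R}; candidates ⊆ {B,F,Q}.
Z↔R: latent back-door arc(s) into Z.
size 0: {}; under {} Z still reaches {B,F,G,Q,R} ∋ R.
size 1: {B}, {F}, {Q}; under {B} Z still reaches {F,G,Q,R} ∋ R.
size 2: {B,F}, {B,Q}, {F,Q}; under {B,F} Z still reaches {G,Q,R} ∋ R.
Z↔R cannot be blocked by any observed set — no back-door set.
No mediator lies on a directed Z→…→R path.
Neither criterion identifies P(R|do(Z)) in this graph.

P(R|do(Z)): not identifiable (no BD/FD set).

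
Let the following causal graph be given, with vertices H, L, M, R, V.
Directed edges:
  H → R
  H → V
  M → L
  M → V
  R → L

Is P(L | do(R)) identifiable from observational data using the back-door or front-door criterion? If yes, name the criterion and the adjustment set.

desc(R)\{R}={L}; candidates ⊆ {H,M,V}.
∅: R⊥L given ∅ in G with R→· removed — back-door holds.
P(L|do(R)) = P(L|R) — no adjustment needed.

P(L|do(R)): backdoor, adjust for ∅.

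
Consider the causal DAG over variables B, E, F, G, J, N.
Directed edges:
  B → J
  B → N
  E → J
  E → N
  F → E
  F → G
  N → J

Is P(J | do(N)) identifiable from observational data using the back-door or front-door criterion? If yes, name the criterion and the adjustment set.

desc(N)\{N}={J}; candidates ⊆ {B,E,F,G}.
size 0: {}; under {} N still reaches {B,E,F,G,J} ∋ J.
size 1: {B}, {E}, {F} …(+1); under {B} N still reaches {E,F,G,J} ∋ J.
{B,E}: N⊥J given {B,E} in G with N→· removed — back-door holds.
P(J|do(N)) = Σ_{B,E} P(J|N,B,E)·P(B,E).

P(J|do(N)): backdoor, adjust for {B, E}.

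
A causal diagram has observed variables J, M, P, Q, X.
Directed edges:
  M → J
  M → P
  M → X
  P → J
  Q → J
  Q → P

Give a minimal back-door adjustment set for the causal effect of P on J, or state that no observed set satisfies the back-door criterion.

desc(P)\{P}={J}; candidates ⊆ {M,Q,X}.
size 0: {}; under {} P still reaches {J,M,Q,X} ∋ J.
size 1: {M}, {Q}, {X}; under {M} P still reaches {J,Q} ∋ J.
{M,Q}: P⊥J given {M,Q} in G with P→· removed — back-door holds.

P→J: minimal back-door set {M, Q}.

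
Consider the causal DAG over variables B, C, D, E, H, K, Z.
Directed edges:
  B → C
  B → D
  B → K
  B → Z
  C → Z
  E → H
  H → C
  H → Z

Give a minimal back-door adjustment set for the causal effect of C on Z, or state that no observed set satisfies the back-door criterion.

desc(C)\{C}={Z}; candidates ⊆ {B,D,E,H,K}.
size 0: {}; under {} C still reaches {B,D,E,H,K,Z} ∋ Z.
size 1: {B}, {D}, {E} …(+2); under {B} C still reaches {E,H,Z} ∋ Z.
{B,H}: C⊥Z given {B,H} in G with C→· removed — back-door holds.

C→Z: minimal back-door set {B, H}.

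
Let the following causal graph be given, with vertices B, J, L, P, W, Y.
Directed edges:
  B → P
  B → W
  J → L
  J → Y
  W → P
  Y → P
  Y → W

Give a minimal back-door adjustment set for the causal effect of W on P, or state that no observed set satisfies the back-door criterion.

W→P: minimal back-door set {B, Y}.

desc(W)\{W}={P}; candidates ⊆ {B,J,L,Y}.
size 0: {}; under {} W still reaches {B,J,L,P,Y} ∋ P.
size 1: {B}, {J}, {L} …(+1); under {B} W still reaches {J,L,P,Y} ∋ P.
{B,Y}: W⊥P given {B,Y} in G with W→· removed — back-door holds.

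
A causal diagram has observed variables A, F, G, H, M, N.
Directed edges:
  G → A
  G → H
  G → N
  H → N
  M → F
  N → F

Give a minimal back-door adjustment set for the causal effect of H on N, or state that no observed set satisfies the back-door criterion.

desc(H)\{H}={F,N}; candidates ⊆ {A,G,M}.
size 0: {}; under {} H still reaches {A,F,G,N} ∋ N.
{G}: H⊥N given {G} in G with H→· removed — back-door holds.

H→N: minimal back-door set {G}.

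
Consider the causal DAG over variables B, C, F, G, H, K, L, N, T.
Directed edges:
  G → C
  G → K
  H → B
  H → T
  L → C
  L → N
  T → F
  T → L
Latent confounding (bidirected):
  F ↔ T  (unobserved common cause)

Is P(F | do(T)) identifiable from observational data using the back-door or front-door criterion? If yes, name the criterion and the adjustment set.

P(F|do(T)): not identifiable (no BD/FD set).

desc(T)\{T}={C,F,L,N}; candidates ⊆ {B,G,H,K}.
T↔F: latent back-door arc(s) into T.
size 0: {}; under {} T still reaches {B,F,H} ∋ F.
size 1: {B}, {G}, {H} …(+1); under {B} T still reaches {F,H} ∋ F.
size 2: {B,G}, {B,H}, {B,K} …(+3); under {B,G} T still reaches {F,H} ∋ F.
T↔F cannot be blocked by any observed set — no back-door set.
No mediator lies on a directed T→…→F path.
Neither criterion identifies P(F|do(T)) in this graph.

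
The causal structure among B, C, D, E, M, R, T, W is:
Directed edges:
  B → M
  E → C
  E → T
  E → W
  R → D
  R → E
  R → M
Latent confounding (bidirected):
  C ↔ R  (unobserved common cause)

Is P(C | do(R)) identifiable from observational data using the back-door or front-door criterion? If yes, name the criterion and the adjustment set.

desc(R)\{R}={C,D,E,M,T,W}; candidates ⊆ {B}.
R↔C: latent back-door arc(s) into R.
size 0: {}; under {} R still reaches {C} ∋ C.
size 1: {B}; under {B} R still reaches {C} ∋ C.
R↔C cannot be blocked by any observed set — no back-door set.
{E}: (i) intercepts every directed R→C path; (ii) no back-door R→{E}; (iii) {R} blocks every back-door {E}→C. Front-door holds.
P(C|do(R)) = Σ_{E} P(E|R) Σ_{R'} P(C|E,R')P(R').

P(C|do(R)): frontdoor, adjust for {E}.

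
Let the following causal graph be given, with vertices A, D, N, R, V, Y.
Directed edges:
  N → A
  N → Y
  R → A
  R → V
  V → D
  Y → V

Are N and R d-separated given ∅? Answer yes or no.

Bayes-Ball from N | ∅ reaches {A,D,V,Y}.
R ∉ reach(N|∅) ⇒ N ⊥ R | ∅.

Yes — N ⊥ R | ∅.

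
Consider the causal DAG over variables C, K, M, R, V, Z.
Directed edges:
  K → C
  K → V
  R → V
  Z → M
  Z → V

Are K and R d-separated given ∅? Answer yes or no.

Bayes-Ball from K | ∅ reaches {C,V}.
R ∉ reach(K|∅) ⇒ K ⊥ R | ∅.

Yes — K ⊥ R | ∅.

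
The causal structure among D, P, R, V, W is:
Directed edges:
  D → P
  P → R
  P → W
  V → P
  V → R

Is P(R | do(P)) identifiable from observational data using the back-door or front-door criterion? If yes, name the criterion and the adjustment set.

desc(P)\{P}={R,W}; candidates ⊆ {D,V}.
size 0: {}; under {} P still reaches {D,R,V} ∋ R.
{V}: P⊥R given {V} in G with P→· removed — back-door holds.
P(R|do(P)) = Σ_{V} P(R|P,V)·P(V).

P(R|do(P)): backdoor, adjust for {V}.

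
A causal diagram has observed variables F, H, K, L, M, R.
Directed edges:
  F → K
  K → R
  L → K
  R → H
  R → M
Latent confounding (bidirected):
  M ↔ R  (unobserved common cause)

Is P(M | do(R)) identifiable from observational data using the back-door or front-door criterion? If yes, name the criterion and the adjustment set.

P(M|do(R)): not identifiable (no BD/FD set).

desc(R)\{R}={H,M}; candidates ⊆ {F,K,L}.
R↔M: latent back-door arc(s) into R.
size 0: {}; under {} R still reaches {F,K,L,M} ∋ M.
size 1: {F}, {K}, {L}; under {F} R still reaches {K,L,M} ∋ M.
size 2: {F,K}, {F,L}, {K,L}; under {F,K} R still reaches {M} ∋ M.
R↔M cannot be blocked by any observed set — no back-door set.
No mediator lies on a directed R→…→M path.
Neither criterion identifies P(M|do(R)) in this graph.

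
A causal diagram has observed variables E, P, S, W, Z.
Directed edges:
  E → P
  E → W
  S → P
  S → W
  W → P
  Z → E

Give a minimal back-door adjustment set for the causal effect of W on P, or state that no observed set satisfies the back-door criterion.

desc(W)\{W}={P}; candidates ⊆ {E,S,Z}.
size 0: {}; under {} W still reaches {E,P,S,Z} ∋ P.
size 1: {E}, {S}, {Z}; under {E} W still reaches {P,S} ∋ P.
{E,S}: W⊥P given {E,S} in G with W→· removed — back-door holds.

W→P: minimal back-door set {E, S}.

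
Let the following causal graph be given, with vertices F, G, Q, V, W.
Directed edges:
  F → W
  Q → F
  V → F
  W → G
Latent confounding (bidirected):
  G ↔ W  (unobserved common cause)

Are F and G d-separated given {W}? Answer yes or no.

Bayes-Ball from F | {W} reaches {G,Q,V}.
G ∈ reach(F|{W}) ⇒ F ⊥̸ G | {W}.

No — F and G are d-connected given {W}.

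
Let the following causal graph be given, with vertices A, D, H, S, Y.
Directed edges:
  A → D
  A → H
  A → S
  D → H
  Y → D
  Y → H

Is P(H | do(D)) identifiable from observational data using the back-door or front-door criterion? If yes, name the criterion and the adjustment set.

desc(D)\{D}={H}; candidates ⊆ {A,S,Y}.
size 0: {}; under {} D still reaches {A,H,S,Y} ∋ H.
size 1: {A}, {S}, {Y}; under {A} D still reaches {H,Y} ∋ H.
{A,Y}: D⊥H given {A,Y} in G with D→· removed — back-door holds.
P(H|do(D)) = Σ_{A,Y} P(H|D,A,Y)·P(A,Y).

P(H|do(D)): backdoor, adjust for {A, Y}.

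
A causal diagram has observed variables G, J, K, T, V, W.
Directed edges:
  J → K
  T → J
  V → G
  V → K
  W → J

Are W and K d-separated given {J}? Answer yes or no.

Bayes-Ball from W | {J} reaches {T}.
K ∉ reach(W|{J}) ⇒ W ⊥ K | {J}.

Yes — W ⊥ K | {J}.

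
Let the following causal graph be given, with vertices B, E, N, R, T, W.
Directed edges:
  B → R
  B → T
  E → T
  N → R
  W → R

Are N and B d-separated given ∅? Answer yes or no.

Bayes-Ball from N | ∅ reaches {R}.
B ∉ reach(N|∅) ⇒ N ⊥ B | ∅.

Yes — N ⊥ B | ∅.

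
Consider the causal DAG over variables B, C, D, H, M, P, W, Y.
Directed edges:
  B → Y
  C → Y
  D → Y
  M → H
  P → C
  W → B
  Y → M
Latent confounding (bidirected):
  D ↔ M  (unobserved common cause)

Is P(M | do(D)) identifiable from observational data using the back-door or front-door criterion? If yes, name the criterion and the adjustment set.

desc(D)\{D}={H,M,Y}; candidates ⊆ {B,C,P,W}.
D↔M: latent back-door arc(s) into D.
size 0: {}; under {} D still reaches {H,M} ∋ M.
size 1: {B}, {C}, {P} …(+1); under {B} D still reaches {H,M} ∋ M.
size 2: {B,C}, {B,P}, {B,W} …(+3); under {B,C} D still reaches {H,M} ∋ M.
D↔M cannot be blocked by any observed set — no back-door set.
{Y}: (i) intercepts every directed D→M path; (ii) no back-door D→{Y}; (iii) {D} blocks every back-door {Y}→M. Front-door holds.
P(M|do(D)) = Σ_{Y} P(Y|D) Σ_{D'} P(M|Y,D')P(D').

P(M|do(D)): frontdoor, adjust for {Y}.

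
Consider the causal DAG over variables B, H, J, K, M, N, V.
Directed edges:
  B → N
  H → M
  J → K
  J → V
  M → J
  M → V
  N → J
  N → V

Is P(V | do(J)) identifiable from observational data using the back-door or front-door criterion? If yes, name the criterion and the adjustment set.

desc(J)\{J}={K,V}; candidates ⊆ {B,H,M,N}.
size 0: {}; under {} J still reaches {B,H,M,N,V} ∋ V.
size 1: {B}, {H}, {M} …(+1); under {B} J still reaches {H,M,N,V} ∋ V.
{M,N}: J⊥V given {M,N} in G with J→· removed — back-door holds.
P(V|do(J)) = Σ_{M,N} P(V|J,M,N)·P(M,N).

P(V|do(J)): backdoor, adjust for {M, N}.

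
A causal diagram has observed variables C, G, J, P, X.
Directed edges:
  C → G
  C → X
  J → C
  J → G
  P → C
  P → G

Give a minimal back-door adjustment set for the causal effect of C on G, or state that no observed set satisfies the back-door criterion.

C→G: minimal back-door set {J, P}.

desc(C)\{C}={G,X}; candidates ⊆ {J,P}.
size 0: {}; under {} C still reaches {G,J,P} ∋ G.
size 1: {J}, {P}; under {J} C still reaches {G,P} ∋ G.
{J,P}: C⊥G given {J,P} in G with C→· removed — back-door holds.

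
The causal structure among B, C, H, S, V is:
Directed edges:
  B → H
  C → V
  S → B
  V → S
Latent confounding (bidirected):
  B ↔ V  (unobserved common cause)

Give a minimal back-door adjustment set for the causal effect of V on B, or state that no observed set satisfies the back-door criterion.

V→B: no observed back-door set.

desc(V)\{V}={B,H,S}; candidates ⊆ {C}.
V↔B: latent back-door arc(s) into V.
size 0: {}; under {} V still reaches {B,C,H} ∋ B.
size 1: {C}; under {C} V still reaches {B,H} ∋ B.
V↔B cannot be blocked by any observed set — no back-door set.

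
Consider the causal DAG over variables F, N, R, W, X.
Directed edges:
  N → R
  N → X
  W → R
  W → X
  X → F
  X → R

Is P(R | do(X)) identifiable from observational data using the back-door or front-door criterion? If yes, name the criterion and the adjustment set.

desc(X)\{X}={F,R}; candidates ⊆ {N,W}.
size 0: {}; under {} X still reaches {N,R,W} ∋ R.
size 1: {N}, {W}; under {N} X still reaches {R,W} ∋ R.
{N,W}: X⊥R given {N,W} in G with X→· removed — back-door holds.
P(R|do(X)) = Σ_{N,W} P(R|X,N,W)·P(N,W).

P(R|do(X)): backdoor, adjust for {N, W}.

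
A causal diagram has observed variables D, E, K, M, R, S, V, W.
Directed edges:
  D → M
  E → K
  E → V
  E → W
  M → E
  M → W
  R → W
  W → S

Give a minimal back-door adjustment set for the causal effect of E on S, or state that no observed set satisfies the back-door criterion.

E→S: minimal back-door set {M}.

desc(E)\{E}={K,S,V,W}; candidates ⊆ {D,M,R}.
size 0: {}; under {} E still reaches {D,M,S,W} ∋ S.
{M}: E⊥S given {M} in G with E→· removed — back-door holds.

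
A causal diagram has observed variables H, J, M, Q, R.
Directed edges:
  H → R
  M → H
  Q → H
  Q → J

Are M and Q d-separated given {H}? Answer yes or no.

Bayes-Ball from M | {H} reaches {J,Q}.
Q ∈ reach(M|{H}) ⇒ M ⊥̸ Q | {H}.

No — M and Q are d-connected given {H}.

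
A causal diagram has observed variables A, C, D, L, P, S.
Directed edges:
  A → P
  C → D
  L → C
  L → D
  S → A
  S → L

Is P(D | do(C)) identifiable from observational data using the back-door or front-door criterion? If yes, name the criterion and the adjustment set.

desc(C)\{C}={D}; candidates ⊆ {A,L,P,S}.
size 0: {}; under {} C still reaches {A,D,L,P,S} ∋ D.
{L}: C⊥D given {L} in G with C→· removed — back-door holds.
P(D|do(C)) = Σ_{L} P(D|C,L)·P(L).

P(D|do(C)): backdoor, adjust for {L}.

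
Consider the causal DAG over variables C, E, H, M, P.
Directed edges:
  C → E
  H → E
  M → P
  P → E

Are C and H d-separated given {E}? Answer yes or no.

Bayes-Ball from C | {E} reaches {H,M,P}.
H ∈ reach(C|{E}) ⇒ C ⊥̸ H | {E}.

No — C and H are d-connected given {E}.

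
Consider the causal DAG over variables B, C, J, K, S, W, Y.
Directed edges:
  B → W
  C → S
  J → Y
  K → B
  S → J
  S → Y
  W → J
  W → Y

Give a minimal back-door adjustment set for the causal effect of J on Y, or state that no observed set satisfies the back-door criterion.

J→Y: minimal back-door set {S, W}.

desc(J)\{J}={Y}; candidates ⊆ {B,C,K,S,W}.
size 0: {}; under {} J still reaches {B,C,K,S,W,Y} ∋ Y.
size 1: {B}, {C}, {K} …(+2); under {B} J still reaches {C,S,W,Y} ∋ Y.
{S,W}: J⊥Y given {S,W} in G with J→· removed — back-door holds.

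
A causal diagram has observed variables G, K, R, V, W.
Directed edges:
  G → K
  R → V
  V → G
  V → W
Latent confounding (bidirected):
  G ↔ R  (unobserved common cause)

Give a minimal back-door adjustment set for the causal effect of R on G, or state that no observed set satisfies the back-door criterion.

R→G: no observed back-door set.

desc(R)\{R}={G,K,V,W}; candidates ⊆ {—}.
R↔G: latent back-door arc(s) into R.
size 0: {}; under {} R still reaches {G,K} ∋ G.
R↔G cannot be blocked by any observed set — no back-door set.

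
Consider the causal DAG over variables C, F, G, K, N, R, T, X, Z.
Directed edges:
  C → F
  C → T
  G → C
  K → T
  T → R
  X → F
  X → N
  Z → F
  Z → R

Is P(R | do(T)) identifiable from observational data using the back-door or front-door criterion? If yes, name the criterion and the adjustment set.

desc(T)\{T}={R}; candidates ⊆ {C,F,G,K,N,X,Z}.
∅: T⊥R given ∅ in G with T→· removed — back-door holds.
P(R|do(T)) = P(R|T) — no adjustment needed.

P(R|do(T)): backdoor, adjust for ∅.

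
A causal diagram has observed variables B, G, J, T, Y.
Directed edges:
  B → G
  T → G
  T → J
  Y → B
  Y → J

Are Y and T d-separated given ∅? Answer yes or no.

Yes — Y ⊥ T | ∅.

Bayes-Ball from Y | ∅ reaches {B,G,J}.
T ∉ reach(Y|∅) ⇒ Y ⊥ T | ∅.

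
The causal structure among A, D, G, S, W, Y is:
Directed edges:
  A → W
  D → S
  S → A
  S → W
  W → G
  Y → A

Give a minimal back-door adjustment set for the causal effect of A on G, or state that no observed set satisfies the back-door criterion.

desc(A)\{A}={G,W}; candidates ⊆ {D,S,Y}.
size 0: {}; under {} A still reaches {D,G,S,W,Y} ∋ G.
{S}: A⊥G given {S} in G with A→· removed — back-door holds.

A→G: minimal back-door set {S}.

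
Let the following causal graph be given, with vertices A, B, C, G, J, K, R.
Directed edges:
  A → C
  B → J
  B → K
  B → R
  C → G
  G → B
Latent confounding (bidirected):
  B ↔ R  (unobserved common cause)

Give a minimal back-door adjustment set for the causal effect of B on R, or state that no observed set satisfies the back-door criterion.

desc(B)\{B}={J,K,R}; candidates ⊆ {A,C,G}.
B↔R: latent back-door arc(s) into B.
size 0: {}; under {} B still reaches {A,C,G,R} ∋ R.
size 1: {A}, {C}, {G}; under {A} B still reaches {C,G,R} ∋ R.
size 2: {A,C}, {A,G}, {C,G}; under {A,C} B still reaches {G,R} ∋ R.
B↔R cannot be blocked by any observed set — no back-door set.

B→R: no observed back-door set.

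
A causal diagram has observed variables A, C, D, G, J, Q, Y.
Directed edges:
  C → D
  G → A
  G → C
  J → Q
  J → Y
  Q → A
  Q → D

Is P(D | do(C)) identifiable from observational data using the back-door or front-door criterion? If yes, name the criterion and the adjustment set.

P(D|do(C)): backdoor, adjust for ∅.

desc(C)\{C}={D}; candidates ⊆ {A,G,J,Q,Y}.
∅: C⊥D given ∅ in G with C→· removed — back-door holds.
P(D|do(C)) = P(D|C) — no adjustment needed.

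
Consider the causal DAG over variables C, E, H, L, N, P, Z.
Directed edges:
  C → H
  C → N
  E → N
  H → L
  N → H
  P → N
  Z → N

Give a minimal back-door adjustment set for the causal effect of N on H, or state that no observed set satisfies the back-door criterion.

N→H: minimal back-door set {C}.

desc(N)\{N}={H,L}; candidates ⊆ {C,E,P,Z}.
size 0: {}; under {} N still reaches {C,E,H,L,P,Z} ∋ H.
{C}: N⊥H given {C} in G with N→· removed — back-door holds.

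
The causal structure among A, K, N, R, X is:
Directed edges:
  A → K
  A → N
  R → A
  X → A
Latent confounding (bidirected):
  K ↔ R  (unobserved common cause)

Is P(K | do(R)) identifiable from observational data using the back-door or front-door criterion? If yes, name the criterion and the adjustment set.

P(K|do(R)): frontdoor, adjust for {A}.

desc(R)\{R}={A,K,N}; candidates ⊆ {X}.
R↔K: latent back-door arc(s) into R.
size 0: {}; under {} R still reaches {K} ∋ K.
size 1: {X}; under {X} R still reaches {K} ∋ K.
R↔K cannot be blocked by any observed set — no back-door set.
{A}: (i) intercepts every directed R→K path; (ii) no back-door R→{A}; (iii) {R} blocks every back-door {A}→K. Front-door holds.
P(K|do(R)) = Σ_{A} P(A|R) Σ_{R'} P(K|A,R')P(R').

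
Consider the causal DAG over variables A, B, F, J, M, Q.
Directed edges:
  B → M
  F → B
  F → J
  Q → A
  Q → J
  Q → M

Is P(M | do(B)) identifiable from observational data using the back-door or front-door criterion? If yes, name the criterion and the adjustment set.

P(M|do(B)): backdoor, adjust for ∅.

desc(B)\{B}={M}; candidates ⊆ {A,F,J,Q}.
∅: B⊥M given ∅ in G with B→· removed — back-door holds.
P(M|do(B)) = P(M|B) — no adjustment needed.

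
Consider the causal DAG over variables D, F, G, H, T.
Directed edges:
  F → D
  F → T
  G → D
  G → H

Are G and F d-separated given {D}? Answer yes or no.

No — G and F are d-connected given {D}.

Bayes-Ball from G | {D} reaches {F,H,T}.
F ∈ reach(G|{D}) ⇒ G ⊥̸ F | {D}.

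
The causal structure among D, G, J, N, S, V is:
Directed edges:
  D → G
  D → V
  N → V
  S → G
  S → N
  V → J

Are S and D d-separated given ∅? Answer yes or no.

Bayes-Ball from S | ∅ reaches {G,J,N,V}.
D ∉ reach(S|∅) ⇒ S ⊥ D | ∅.

Yes — S ⊥ D | ∅.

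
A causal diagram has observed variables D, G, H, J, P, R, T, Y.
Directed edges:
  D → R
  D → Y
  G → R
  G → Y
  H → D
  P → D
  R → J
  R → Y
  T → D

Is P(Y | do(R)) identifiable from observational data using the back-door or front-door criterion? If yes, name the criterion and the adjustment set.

desc(R)\{R}={J,Y}; candidates ⊆ {D,G,H,P,T}.
size 0: {}; under {} R still reaches {D,G,H,P,T,Y} ∋ Y.
size 1: {D}, {G}, {H} …(+2); under {D} R still reaches {G,Y} ∋ Y.
{D,G}: R⊥Y given {D,G} in G with R→· removed — back-door holds.
P(Y|do(R)) = Σ_{D,G} P(Y|R,D,G)·P(D,G).

P(Y|do(R)): backdoor, adjust for {D, G}.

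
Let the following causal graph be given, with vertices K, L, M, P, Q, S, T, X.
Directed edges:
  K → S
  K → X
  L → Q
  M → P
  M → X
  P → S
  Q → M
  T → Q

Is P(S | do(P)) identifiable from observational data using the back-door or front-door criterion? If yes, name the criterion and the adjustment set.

desc(P)\{P}={S}; candidates ⊆ {K,L,M,Q,T,X}.
∅: P⊥S given ∅ in G with P→· removed — back-door holds.
P(S|do(P)) = P(S|P) — no adjustment needed.

P(S|do(P)): backdoor, adjust for ∅.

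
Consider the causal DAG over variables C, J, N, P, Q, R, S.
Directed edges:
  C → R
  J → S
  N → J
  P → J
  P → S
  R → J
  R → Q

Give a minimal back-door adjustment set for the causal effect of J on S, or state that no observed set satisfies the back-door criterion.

J→S: minimal back-door set {P}.

desc(J)\{J}={S}; candidates ⊆ {C,N,P,Q,R}.
size 0: {}; under {} J still reaches {C,N,P,Q,R,S} ∋ S.
{P}: J⊥S given {P} in G with J→· removed — back-door holds.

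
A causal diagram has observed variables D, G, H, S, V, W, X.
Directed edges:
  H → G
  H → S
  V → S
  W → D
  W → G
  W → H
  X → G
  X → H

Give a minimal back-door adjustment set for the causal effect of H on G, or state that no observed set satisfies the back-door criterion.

desc(H)\{H}={G,S}; candidates ⊆ {D,V,W,X}.
size 0: {}; under {} H still reaches {D,G,W,X} ∋ G.
size 1: {D}, {V}, {W} …(+1); under {D} H still reaches {G,W,X} ∋ G.
{W,X}: H⊥G given {W,X} in G with H→· removed — back-door holds.

H→G: minimal back-door set {W, X}.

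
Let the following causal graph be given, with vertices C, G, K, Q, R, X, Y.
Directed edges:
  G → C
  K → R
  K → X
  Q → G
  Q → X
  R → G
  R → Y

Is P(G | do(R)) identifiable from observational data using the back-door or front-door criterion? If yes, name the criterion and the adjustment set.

desc(R)\{R}={C,G,Y}; candidates ⊆ {K,Q,X}.
∅: R⊥G given ∅ in G with R→· removed — back-door holds.
P(G|do(R)) = P(G|R) — no adjustment needed.

P(G|do(R)): backdoor, adjust for ∅.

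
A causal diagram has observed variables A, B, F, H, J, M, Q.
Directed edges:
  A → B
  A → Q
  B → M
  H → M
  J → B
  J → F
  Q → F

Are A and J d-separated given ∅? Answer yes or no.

Yes — A ⊥ J | ∅.

Bayes-Ball from A | ∅ reaches {B,F,M,Q}.
J ∉ reach(A|∅) ⇒ A ⊥ J | ∅.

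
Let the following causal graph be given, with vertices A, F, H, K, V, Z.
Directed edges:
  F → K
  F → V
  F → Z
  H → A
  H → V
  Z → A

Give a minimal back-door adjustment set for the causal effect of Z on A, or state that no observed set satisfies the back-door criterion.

desc(Z)\{Z}={A}; candidates ⊆ {F,H,K,V}.
∅: Z⊥A given ∅ in G with Z→· removed — back-door holds.

Z→A: minimal back-door set ∅.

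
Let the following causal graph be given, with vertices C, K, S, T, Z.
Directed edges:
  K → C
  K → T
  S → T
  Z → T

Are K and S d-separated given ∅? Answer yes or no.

Bayes-Ball from K | ∅ reaches {C,T}.
S ∉ reach(K|∅) ⇒ K ⊥ S | ∅.

Yes — K ⊥ S | ∅.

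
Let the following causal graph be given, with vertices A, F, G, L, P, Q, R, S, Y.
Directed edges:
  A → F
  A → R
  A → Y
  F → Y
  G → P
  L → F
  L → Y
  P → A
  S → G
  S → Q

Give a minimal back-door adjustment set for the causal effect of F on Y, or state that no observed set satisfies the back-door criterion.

desc(F)\{F}={Y}; candidates ⊆ {A,G,L,P,Q,R,S}.
size 0: {}; under {} F still reaches {A,G,L,P,Q,R,S,Y} ∋ Y.
size 1: {A}, {G}, {L} …(+4); under {A} F still reaches {L,Y} ∋ Y.
{A,L}: F⊥Y given {A,L} in G with F→· removed — back-door holds.

F→Y: minimal back-door set {A, L}.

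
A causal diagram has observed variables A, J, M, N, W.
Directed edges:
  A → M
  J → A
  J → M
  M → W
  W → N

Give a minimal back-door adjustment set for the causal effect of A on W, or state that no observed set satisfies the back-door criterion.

desc(A)\{A}={M,N,W}; candidates ⊆ {J}.
size 0: {}; under {} A still reaches {J,M,N,W} ∋ W.
{J}: A⊥W given {J} in G with A→· removed — back-door holds.

A→W: minimal back-door set {J}.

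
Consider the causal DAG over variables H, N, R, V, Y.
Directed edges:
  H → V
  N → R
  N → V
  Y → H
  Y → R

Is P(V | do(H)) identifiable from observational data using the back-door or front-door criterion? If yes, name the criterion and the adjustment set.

desc(H)\{H}={V}; candidates ⊆ {N,R,Y}.
∅: H⊥V given ∅ in G with H→· removed — back-door holds.
P(V|do(H)) = P(V|H) — no adjustment needed.

P(V|do(H)): backdoor, adjust for ∅.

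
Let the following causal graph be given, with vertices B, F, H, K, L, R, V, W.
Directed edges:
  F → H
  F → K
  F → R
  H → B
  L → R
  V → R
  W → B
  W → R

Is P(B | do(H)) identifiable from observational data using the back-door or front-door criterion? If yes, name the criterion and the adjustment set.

desc(H)\{H}={B}; candidates ⊆ {F,K,L,R,V,W}.
∅: H⊥B given ∅ in G with H→· removed — back-door holds.
P(B|do(H)) = P(B|H) — no adjustment needed.

P(B|do(H)): backdoor, adjust for ∅.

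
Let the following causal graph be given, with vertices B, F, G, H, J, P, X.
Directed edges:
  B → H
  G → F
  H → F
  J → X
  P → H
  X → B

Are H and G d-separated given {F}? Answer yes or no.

No — H and G are d-connected given {F}.

Bayes-Ball from H | {F} reaches {B,G,J,P,X}.
G ∈ reach(H|{F}) ⇒ H ⊥̸ G | {F}.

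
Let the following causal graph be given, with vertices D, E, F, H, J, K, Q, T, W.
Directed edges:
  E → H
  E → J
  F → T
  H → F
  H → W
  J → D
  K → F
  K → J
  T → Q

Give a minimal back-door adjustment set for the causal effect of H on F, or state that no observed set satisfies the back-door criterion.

H→F: minimal back-door set ∅.

desc(H)\{H}={F,Q,T,W}; candidates ⊆ {D,E,J,K}.
∅: H⊥F given ∅ in G with H→· removed — back-door holds.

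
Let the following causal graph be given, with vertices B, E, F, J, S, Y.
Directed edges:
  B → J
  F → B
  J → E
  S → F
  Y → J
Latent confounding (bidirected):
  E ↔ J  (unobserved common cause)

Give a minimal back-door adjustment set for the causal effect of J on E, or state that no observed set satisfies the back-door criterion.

desc(J)\{J}={E}; candidates ⊆ {B,F,S,Y}.
J↔E: latent back-door arc(s) into J.
size 0: {}; under {} J still reaches {B,E,F,S,Y} ∋ E.
size 1: {B}, {F}, {S} …(+1); under {B} J still reaches {E,Y} ∋ E.
size 2: {B,F}, {B,S}, {B,Y} …(+3); under {B,F} J still reaches {E,Y} ∋ E.
J↔E cannot be blocked by any observed set — no back-door set.

J→E: no observed back-door set.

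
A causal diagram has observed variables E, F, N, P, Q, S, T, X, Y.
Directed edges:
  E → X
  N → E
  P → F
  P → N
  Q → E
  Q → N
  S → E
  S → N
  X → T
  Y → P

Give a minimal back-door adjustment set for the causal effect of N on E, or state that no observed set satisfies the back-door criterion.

desc(N)\{N}={E,T,X}; candidates ⊆ {F,P,Q,S,Y}.
size 0: {}; under {} N still reaches {E,F,P,Q,S,T,X,Y} ∋ E.
size 1: {F}, {P}, {Q} …(+2); under {F} N still reaches {E,P,Q,S,T,X,Y} ∋ E.
{Q,S}: N⊥E given {Q,S} in G with N→· removed — back-door holds.

N→E: minimal back-door set {Q, S}.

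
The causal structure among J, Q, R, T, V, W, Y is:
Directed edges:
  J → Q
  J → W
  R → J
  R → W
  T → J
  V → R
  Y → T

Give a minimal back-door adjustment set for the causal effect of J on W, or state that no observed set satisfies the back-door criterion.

J→W: minimal back-door set {R}.

desc(J)\{J}={Q,W}; candidates ⊆ {R,T,V,Y}.
size 0: {}; under {} J still reaches {R,T,V,W,Y} ∋ W.
{R}: J⊥W given {R} in G with J→· removed — back-door holds.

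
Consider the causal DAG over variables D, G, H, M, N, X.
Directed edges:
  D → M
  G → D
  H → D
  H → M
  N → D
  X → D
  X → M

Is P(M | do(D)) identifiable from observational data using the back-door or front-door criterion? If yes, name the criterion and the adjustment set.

P(M|do(D)): backdoor, adjust for {H, X}.

desc(D)\{D}={M}; candidates ⊆ {G,H,N,X}.
size 0: {}; under {} D still reaches {G,H,M,N,X} ∋ M.
size 1: {G}, {H}, {N} …(+1); under {G} D still reaches {H,M,N,X} ∋ M.
{H,X}: D⊥M given {H,X} in G with D→· removed — back-door holds.
P(M|do(D)) = Σ_{H,X} P(M|D,H,X)·P(H,X).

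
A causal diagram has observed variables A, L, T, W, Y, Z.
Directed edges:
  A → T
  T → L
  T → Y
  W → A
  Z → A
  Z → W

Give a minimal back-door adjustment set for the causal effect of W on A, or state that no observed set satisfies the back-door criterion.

W→A: minimal back-door set {Z}.

desc(W)\{W}={A,L,T,Y}; candidates ⊆ {Z}.
size 0: {}; under {} W still reaches {A,L,T,Y,Z} ∋ A.
{Z}: W⊥A given {Z} in G with W→· removed — back-door holds.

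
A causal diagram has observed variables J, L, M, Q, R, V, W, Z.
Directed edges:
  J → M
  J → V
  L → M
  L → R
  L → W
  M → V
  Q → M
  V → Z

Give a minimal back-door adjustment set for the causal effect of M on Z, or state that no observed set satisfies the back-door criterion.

M→Z: minimal back-door set {J}.

desc(M)\{M}={V,Z}; candidates ⊆ {J,L,Q,R,W}.
size 0: {}; under {} M still reaches {J,L,Q,R,V,W,Z} ∋ Z.
{J}: M⊥Z given {J} in G with M→· removed — back-door holds.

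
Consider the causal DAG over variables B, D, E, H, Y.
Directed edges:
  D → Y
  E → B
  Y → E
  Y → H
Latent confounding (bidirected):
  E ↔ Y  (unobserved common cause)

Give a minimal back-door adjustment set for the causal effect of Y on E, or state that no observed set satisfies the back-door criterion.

desc(Y)\{Y}={B,E,H}; candidates ⊆ {D}.
Y↔E: latent back-door arc(s) into Y.
size 0: {}; under {} Y still reaches {B,D,E} ∋ E.
size 1: {D}; under {D} Y still reaches {B,E} ∋ E.
Y↔E cannot be blocked by any observed set — no back-door set.

Y→E: no observed back-door set.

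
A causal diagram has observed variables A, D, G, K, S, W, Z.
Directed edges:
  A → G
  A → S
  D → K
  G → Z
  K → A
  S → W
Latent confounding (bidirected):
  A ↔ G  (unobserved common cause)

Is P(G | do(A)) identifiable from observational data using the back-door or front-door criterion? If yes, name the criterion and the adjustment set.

desc(A)\{A}={G,S,W,Z}; candidates ⊆ {D,K}.
A↔G: latent back-door arc(s) into A.
size 0: {}; under {} A still reaches {D,G,K,Z} ∋ G.
size 1: {D}, {K}; under {D} A still reaches {G,K,Z} ∋ G.
size 2: {D,K}; under {D,K} A still reaches {G,Z} ∋ G.
A↔G cannot be blocked by any observed set — no back-door set.
No mediator lies on a directed A→…→G path.
Neither criterion identifies P(G|do(A)) in this graph.

P(G|do(A)): not identifiable (no BD/FD set).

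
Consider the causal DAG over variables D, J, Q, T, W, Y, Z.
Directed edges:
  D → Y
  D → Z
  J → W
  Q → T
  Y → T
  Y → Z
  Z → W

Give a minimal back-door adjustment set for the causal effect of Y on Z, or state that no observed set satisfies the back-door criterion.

Y→Z: minimal back-door set {D}.

desc(Y)\{Y}={T,W,Z}; candidates ⊆ {D,J,Q}.
size 0: {}; under {} Y still reaches {D,W,Z} ∋ Z.
{D}: Y⊥Z given {D} in G with Y→· removed — back-door holds.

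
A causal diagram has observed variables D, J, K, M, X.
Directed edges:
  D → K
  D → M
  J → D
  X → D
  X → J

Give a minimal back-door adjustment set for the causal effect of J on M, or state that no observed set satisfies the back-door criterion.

J→M: minimal back-door set {X}.

desc(J)\{J}={D,K,M}; candidates ⊆ {X}.
size 0: {}; under {} J still reaches {D,K,M,X} ∋ M.
{X}: J⊥M given {X} in G with J→· removed — back-door holds.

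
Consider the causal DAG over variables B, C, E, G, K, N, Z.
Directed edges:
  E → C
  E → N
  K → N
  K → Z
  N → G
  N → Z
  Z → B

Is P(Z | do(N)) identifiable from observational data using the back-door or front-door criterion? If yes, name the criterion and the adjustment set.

desc(N)\{N}={B,G,Z}; candidates ⊆ {C,E,K}.
size 0: {}; under {} N still reaches {B,C,E,K,Z} ∋ Z.
{K}: N⊥Z given {K} in G with N→· removed — back-door holds.
P(Z|do(N)) = Σ_{K} P(Z|N,K)·P(K).

P(Z|do(N)): backdoor, adjust for {K}.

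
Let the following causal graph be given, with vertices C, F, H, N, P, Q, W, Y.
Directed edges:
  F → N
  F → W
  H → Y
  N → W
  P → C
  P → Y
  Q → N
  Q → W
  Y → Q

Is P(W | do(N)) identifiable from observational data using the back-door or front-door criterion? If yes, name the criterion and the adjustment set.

desc(N)\{N}={W}; candidates ⊆ {C,F,H,P,Q,Y}.
size 0: {}; under {} N still reaches {C,F,H,P,Q,W,Y} ∋ W.
size 1: {C}, {F}, {H} …(+3); under {C} N still reaches {F,H,P,Q,W,Y} ∋ W.
{F,Q}: N⊥W given {F,Q} in G with N→· removed — back-door holds.
P(W|do(N)) = Σ_{F,Q} P(W|N,F,Q)·P(F,Q).

P(W|do(N)): backdoor, adjust for {F, Q}.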